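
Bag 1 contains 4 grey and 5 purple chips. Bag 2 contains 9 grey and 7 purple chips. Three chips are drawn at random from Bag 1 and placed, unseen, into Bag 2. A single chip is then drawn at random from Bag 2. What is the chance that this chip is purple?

26/57

Condition on how many of the transferred chips are purple (from Bag 1: 5 purple of 9; then Bag 2 has 19 total).
  0 purple: C(5,0)C(4,3)/C(9,3) = 1/21; then P = 7/19
  1 purple: C(5,1)C(4,2)/C(9,3) = 5/14; then P = 8/19
  2 purple: C(5,2)C(4,1)/C(9,3) = 10/21; then P = 9/19
  3 purple: C(5,3)C(4,0)/C(9,3) = 5/42; then P = 10/19
P(purple from Bag 2) = 26/57 ≈ 0.4561.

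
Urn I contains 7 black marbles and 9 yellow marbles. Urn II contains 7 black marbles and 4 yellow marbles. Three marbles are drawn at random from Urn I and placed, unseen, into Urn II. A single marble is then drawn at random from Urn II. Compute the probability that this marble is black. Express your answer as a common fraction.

Condition on how many of the transferred marbles are black (from Urn I: 7 black of 16; then Urn II has 14 total).
  0 black: C(7,0)C(9,3)/C(16,3) = 3/20; then P = 7/14
  1 black: C(7,1)C(9,2)/C(16,3) = 9/20; then P = 8/14
  2 black: C(7,2)C(9,1)/C(16,3) = 27/80; then P = 9/14
  3 black: C(7,3)C(9,0)/C(16,3) = 1/16; then P = 10/14
P(black from Urn II) = 19/32 ≈ 0.5938.

19/32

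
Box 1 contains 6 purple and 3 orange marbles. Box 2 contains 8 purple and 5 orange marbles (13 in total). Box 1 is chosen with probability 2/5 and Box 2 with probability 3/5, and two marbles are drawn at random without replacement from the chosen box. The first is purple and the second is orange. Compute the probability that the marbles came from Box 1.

13/33

P(E | Box 1) = 1/4; P(E | Box 2) = 10/39.
P(E) = 2/5·1/4 + 3/5·10/39 = 33/130.
By Bayes' rule, P(Box 1 | E) = 1/10 / 33/130 = 13/33 ≈ 0.3939.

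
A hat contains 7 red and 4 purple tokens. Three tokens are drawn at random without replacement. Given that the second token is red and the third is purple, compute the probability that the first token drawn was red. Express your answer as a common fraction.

P(first=red and the second token is red and the third is purple) = (7/11)·(6/10)·(4/9) = 28/165.
P(E) = Σ over first color = 28/165 + 14/165 = 14/55.
By Bayes, P(first=red | E) = 28/165 / 14/55 = 2/3 ≈ 0.6667.

2/3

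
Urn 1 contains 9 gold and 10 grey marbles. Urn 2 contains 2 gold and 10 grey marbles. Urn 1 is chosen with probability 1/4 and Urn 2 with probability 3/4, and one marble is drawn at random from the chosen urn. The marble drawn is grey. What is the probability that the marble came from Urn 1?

4/23

P(grey | Urn 1) = 10/19; P(grey | Urn 2) = 5/6.
P(grey) = 1/4·10/19 + 3/4·5/6 = 115/152.
By Bayes' rule, P(Urn 1 | grey) = 5/38 / 115/152 = 4/23 ≈ 0.1739.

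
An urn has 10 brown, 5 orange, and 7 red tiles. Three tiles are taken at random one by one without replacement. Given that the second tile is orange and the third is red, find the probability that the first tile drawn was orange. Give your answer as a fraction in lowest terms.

P(first=orange and the second tile is orange and the third is red) = (5/22)·(4/21)·(7/20) = 1/66.
P(E) = Σ over first color = 5/132 + 1/66 + 1/44 = 5/66.
By Bayes, P(first=orange | E) = 1/66 / 5/66 = 1/5 ≈ 0.2000.

1/5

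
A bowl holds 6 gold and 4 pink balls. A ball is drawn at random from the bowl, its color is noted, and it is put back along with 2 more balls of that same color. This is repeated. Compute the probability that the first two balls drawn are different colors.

Either gold then pink, or pink then gold; after the first draw the total is 12.
P = (6/10)·(4/12) + (4/10)·(6/12) = 2/5 ≈ 0.4000.

2/5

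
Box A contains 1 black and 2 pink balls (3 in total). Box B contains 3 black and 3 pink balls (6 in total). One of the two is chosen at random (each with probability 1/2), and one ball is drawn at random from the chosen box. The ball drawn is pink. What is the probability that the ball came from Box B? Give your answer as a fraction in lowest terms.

3/7

P(pink | Box A) = 2/3; P(pink | Box B) = 1/2.
P(pink) = 1/2·2/3 + 1/2·1/2 = 7/12.
By Bayes' rule, P(Box B | pink) = 1/4 / 7/12 = 3/7 ≈ 0.4286.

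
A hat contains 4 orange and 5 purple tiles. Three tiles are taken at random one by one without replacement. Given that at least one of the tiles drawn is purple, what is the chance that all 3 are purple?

1/8

P(all 3 purple) = C(5,3)/C(9,3) = 5/42; P(at least one purple) = 1 − C(4,3)/C(9,3) = 20/21.
Since 'all 3 purple' ⊆ 'at least one purple', P(all 3 | at least one) = 5/42 / 20/21 = 1/8 ≈ 0.1250.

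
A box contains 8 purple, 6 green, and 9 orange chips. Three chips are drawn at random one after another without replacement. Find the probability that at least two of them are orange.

84/253

Sum the hypergeometric tail for j = 2,…,3 orange chips.
Favorable = C(9,2)·C(14,1) + C(9,3)·C(14,0) = 588; total = C(23,3) = 1771.
P = 588/1771 = 84/253 ≈ 0.3320.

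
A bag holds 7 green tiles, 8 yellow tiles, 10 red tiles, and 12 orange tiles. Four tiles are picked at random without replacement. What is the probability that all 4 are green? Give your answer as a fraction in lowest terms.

Unordered draws without replacement: count favorable combinations over C(37,4).
Favorable = C(7,4) · C(8,0) · C(10,0) · C(12,0) = 35; total = C(37,4) = 66045.
P = 35/66045 = 1/1887 ≈ 0.0005.

1/1887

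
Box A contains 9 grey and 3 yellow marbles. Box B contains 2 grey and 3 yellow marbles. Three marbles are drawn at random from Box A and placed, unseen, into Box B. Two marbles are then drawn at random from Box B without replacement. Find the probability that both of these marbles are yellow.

Condition on how many of the transferred marbles are yellow (from Box A: 3 yellow of 12; then Box B has 8 total).
  0 yellow: C(3,0)C(9,3)/C(12,3) = 21/55; then P = C(3,2)/C(8,2) = 3/28
  1 yellow: C(3,1)C(9,2)/C(12,3) = 27/55; then P = C(4,2)/C(8,2) = 3/14
  2 yellow: C(3,2)C(9,1)/C(12,3) = 27/220; then P = C(5,2)/C(8,2) = 5/14
  3 yellow: C(3,3)C(9,0)/C(12,3) = 1/220; then P = C(6,2)/C(8,2) = 15/28
P(both yellow) = 237/1232 ≈ 0.1924.

237/1232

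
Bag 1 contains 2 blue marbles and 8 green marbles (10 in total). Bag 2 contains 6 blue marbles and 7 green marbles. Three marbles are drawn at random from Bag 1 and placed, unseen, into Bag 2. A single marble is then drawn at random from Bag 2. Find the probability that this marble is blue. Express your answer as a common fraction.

33/80

Condition on how many of the transferred marbles are blue (from Bag 1: 2 blue of 10; then Bag 2 has 16 total).
  0 blue: C(2,0)C(8,3)/C(10,3) = 7/15; then P = 6/16
  1 blue: C(2,1)C(8,2)/C(10,3) = 7/15; then P = 7/16
  2 blue: C(2,2)C(8,1)/C(10,3) = 1/15; then P = 8/16
P(blue from Bag 2) = 33/80 ≈ 0.4125.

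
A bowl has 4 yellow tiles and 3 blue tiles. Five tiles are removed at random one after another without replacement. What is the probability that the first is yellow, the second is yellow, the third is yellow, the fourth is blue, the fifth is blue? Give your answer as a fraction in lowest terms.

Multiply the conditional probability of each draw in order, without replacement, so each draw removes one from its color and from the total.
P = (4/7) · (3/6) · (2/5) · (3/4) · (2/3) = 2/35 ≈ 0.0571.

2/35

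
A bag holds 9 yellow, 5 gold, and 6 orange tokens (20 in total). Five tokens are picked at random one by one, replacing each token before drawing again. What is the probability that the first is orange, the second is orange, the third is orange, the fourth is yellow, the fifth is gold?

243/80000

Multiply the conditional probability of each draw in order, with replacement (the composition resets each draw).
P = (6/20) · (6/20) · (6/20) · (9/20) · (5/20) = 243/80000 ≈ 0.0030.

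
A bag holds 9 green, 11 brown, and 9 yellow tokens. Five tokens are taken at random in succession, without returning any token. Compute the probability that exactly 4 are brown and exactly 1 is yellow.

66/2639

Unordered draws without replacement: count favorable combinations over C(29,5).
Favorable = C(9,0) · C(11,4) · C(9,1) = 2970; total = C(29,5) = 118755.
P = 2970/118755 = 66/2639 ≈ 0.0250.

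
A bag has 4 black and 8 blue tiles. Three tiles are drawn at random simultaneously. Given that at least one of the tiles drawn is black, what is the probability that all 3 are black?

P(all 3 black) = C(4,3)/C(12,3) = 1/55; P(at least one black) = 1 − C(8,3)/C(12,3) = 41/55.
Since 'all 3 black' ⊆ 'at least one black', P(all 3 | at least one) = 1/55 / 41/55 = 1/41 ≈ 0.0244.

1/41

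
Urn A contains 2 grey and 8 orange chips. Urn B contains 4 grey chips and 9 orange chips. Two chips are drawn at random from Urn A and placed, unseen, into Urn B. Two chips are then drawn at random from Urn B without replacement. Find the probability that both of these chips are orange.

Condition on how many of the transferred chips are orange (from Urn A: 8 orange of 10; then Urn B has 15 total).
  0 orange: C(8,0)C(2,2)/C(10,2) = 1/45; then P = C(9,2)/C(15,2) = 12/35
  1 orange: C(8,1)C(2,1)/C(10,2) = 16/45; then P = C(10,2)/C(15,2) = 3/7
  2 orange: C(8,2)C(2,0)/C(10,2) = 28/45; then P = C(11,2)/C(15,2) = 11/21
P(both orange) = 328/675 ≈ 0.4859.

328/675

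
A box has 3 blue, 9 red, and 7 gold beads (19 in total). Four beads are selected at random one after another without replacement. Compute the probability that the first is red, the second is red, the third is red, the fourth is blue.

Multiply the conditional probability of each draw in order, without replacement, so each draw removes one from its color and from the total.
P = (9/19) · (8/18) · (7/17) · (3/16) = 21/1292 ≈ 0.0163.

21/1292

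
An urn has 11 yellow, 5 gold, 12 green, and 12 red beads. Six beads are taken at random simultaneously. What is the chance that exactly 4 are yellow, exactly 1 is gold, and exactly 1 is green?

Unordered draws without replacement: count favorable combinations over C(40,6).
Favorable = C(11,4) · C(5,1) · C(12,1) · C(12,0) = 19800; total = C(40,6) = 3838380.
P = 19800/3838380 = 330/63973 ≈ 0.0052.

330/63973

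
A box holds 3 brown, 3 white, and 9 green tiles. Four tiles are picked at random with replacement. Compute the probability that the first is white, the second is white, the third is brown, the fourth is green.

3/625

Multiply the conditional probability of each draw in order, with replacement (the composition resets each draw).
P = (3/15) · (3/15) · (3/15) · (9/15) = 3/625 ≈ 0.0048.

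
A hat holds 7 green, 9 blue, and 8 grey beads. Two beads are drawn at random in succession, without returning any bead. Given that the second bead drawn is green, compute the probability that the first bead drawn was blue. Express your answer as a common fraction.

9/23

P(first=blue and the second bead drawn is green) = (9/24)·(7/23) = 21/184.
P(the second bead drawn is green) = Σ over first color = 7/92 + 21/184 + 7/69 = 7/24.
By Bayes, P(first=blue | the second bead drawn is green) = 21/184 / 7/24 = 9/23 ≈ 0.3913.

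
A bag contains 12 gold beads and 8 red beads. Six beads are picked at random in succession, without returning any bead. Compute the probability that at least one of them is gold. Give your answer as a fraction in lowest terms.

9683/9690

Use the complement: P(at least one gold) = 1 − P(no gold).
P(none) = C(8,6)/C(20,6) = 28/38760.
So P = 1 − 28/38760 = 9683/9690 ≈ 0.9993.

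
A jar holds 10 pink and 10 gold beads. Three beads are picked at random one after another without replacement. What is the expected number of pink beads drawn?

By linearity of expectation, E[X] = Σ P(draw i is pink); by symmetry each draw (even without replacement) has P(pink) = 10/20.
E[X] = 3 · 10/20 = 3/2 ≈ 1.5000.

3/2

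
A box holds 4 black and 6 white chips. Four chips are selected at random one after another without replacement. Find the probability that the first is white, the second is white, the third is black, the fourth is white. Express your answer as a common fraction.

Multiply the conditional probability of each draw in order, without replacement, so each draw removes one from its color and from the total.
P = (6/10) · (5/9) · (4/8) · (4/7) = 2/21 ≈ 0.0952.

2/21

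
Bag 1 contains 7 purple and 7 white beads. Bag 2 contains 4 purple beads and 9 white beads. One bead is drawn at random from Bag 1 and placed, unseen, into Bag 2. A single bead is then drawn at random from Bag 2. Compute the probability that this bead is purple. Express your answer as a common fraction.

Condition on how many of the transferred beads are purple (from Bag 1: 7 purple of 14; then Bag 2 has 14 total).
  0 purple: C(7,0)C(7,1)/C(14,1) = 1/2; then P = 4/14
  1 purple: C(7,1)C(7,0)/C(14,1) = 1/2; then P = 5/14
P(purple from Bag 2) = 9/28 ≈ 0.3214.

9/28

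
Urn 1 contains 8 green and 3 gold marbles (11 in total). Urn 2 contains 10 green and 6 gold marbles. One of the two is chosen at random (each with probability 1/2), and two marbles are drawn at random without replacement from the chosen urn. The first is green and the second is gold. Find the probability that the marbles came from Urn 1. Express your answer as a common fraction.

P(E | Urn 1) = 12/55; P(E | Urn 2) = 1/4.
P(E) = 1/2·12/55 + 1/2·1/4 = 103/440.
By Bayes' rule, P(Urn 1 | E) = 6/55 / 103/440 = 48/103 ≈ 0.4660.

48/103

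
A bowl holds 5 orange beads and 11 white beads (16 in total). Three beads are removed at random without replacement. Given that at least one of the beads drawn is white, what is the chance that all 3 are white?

P(all 3 white) = C(11,3)/C(16,3) = 33/112; P(at least one white) = 1 − C(5,3)/C(16,3) = 55/56.
Since 'all 3 white' ⊆ 'at least one white', P(all 3 | at least one) = 33/112 / 55/56 = 3/10 ≈ 0.3000.

3/10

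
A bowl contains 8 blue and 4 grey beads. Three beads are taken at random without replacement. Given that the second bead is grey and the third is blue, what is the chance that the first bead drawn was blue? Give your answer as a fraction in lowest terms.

P(first=blue and the second bead is grey and the third is blue) = (8/12)·(4/11)·(7/10) = 28/165.
P(E) = Σ over first color = 28/165 + 4/55 = 8/33.
By Bayes, P(first=blue | E) = 28/165 / 8/33 = 7/10 ≈ 0.7000.

7/10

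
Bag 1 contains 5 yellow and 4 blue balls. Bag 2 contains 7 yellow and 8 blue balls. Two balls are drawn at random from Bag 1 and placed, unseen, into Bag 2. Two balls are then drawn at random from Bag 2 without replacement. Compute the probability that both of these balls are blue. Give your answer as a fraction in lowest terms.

Condition on how many of the transferred balls are blue (from Bag 1: 4 blue of 9; then Bag 2 has 17 total).
  0 blue: C(4,0)C(5,2)/C(9,2) = 5/18; then P = C(8,2)/C(17,2) = 7/34
  1 blue: C(4,1)C(5,1)/C(9,2) = 5/9; then P = C(9,2)/C(17,2) = 9/34
  2 blue: C(4,2)C(5,0)/C(9,2) = 1/6; then P = C(10,2)/C(17,2) = 45/136
P(both blue) = 635/2448 ≈ 0.2594.

635/2448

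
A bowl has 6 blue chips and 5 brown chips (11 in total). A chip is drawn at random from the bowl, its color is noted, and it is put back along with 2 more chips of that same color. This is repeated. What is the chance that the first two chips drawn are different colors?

60/143

Either blue then brown, or brown then blue; after the first draw the total is 13.
P = (6/11)·(5/13) + (5/11)·(6/13) = 60/143 ≈ 0.4196.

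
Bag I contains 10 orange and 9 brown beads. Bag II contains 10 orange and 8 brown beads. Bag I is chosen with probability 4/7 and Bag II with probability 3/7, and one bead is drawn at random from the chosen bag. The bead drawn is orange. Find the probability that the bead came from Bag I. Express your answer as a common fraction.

24/43

P(orange | Bag I) = 10/19; P(orange | Bag II) = 5/9.
P(orange) = 4/7·10/19 + 3/7·5/9 = 215/399.
By Bayes' rule, P(Bag I | orange) = 40/133 / 215/399 = 24/43 ≈ 0.5581.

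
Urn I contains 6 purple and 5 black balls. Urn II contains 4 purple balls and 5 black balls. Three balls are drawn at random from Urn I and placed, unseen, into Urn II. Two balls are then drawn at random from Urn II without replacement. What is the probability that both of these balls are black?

191/726

Condition on how many of the transferred balls are black (from Urn I: 5 black of 11; then Urn II has 12 total).
  0 black: C(5,0)C(6,3)/C(11,3) = 4/33; then P = C(5,2)/C(12,2) = 5/33
  1 black: C(5,1)C(6,2)/C(11,3) = 5/11; then P = C(6,2)/C(12,2) = 5/22
  2 black: C(5,2)C(6,1)/C(11,3) = 4/11; then P = C(7,2)/C(12,2) = 7/22
  3 black: C(5,3)C(6,0)/C(11,3) = 2/33; then P = C(8,2)/C(12,2) = 14/33
P(both black) = 191/726 ≈ 0.2631.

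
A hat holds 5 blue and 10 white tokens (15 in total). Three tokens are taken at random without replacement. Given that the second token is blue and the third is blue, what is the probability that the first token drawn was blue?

P(first=blue and the second token is blue and the third is blue) = (5/15)·(4/14)·(3/13) = 2/91.
P(E) = Σ over first color = 2/91 + 20/273 = 2/21.
By Bayes, P(first=blue | E) = 2/91 / 2/21 = 3/13 ≈ 0.2308.

3/13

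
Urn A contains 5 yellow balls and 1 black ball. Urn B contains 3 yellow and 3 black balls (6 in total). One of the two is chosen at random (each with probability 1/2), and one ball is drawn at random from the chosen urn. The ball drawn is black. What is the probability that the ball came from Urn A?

P(black | Urn A) = 1/6; P(black | Urn B) = 1/2.
P(black) = 1/2·1/6 + 1/2·1/2 = 1/3.
By Bayes' rule, P(Urn A | black) = 1/12 / 1/3 = 1/4 ≈ 0.2500.

1/4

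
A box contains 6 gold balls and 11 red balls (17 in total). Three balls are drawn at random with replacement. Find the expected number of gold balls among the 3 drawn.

18/17

By linearity of expectation, E[X] = Σ P(draw i is gold); each independent draw has P(gold) = 6/17.
E[X] = 3 · 6/17 = 18/17 ≈ 1.0588.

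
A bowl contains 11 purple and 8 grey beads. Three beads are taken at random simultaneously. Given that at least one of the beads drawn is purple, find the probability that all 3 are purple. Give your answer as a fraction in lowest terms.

15/83

P(all 3 purple) = C(11,3)/C(19,3) = 55/323; P(at least one purple) = 1 − C(8,3)/C(19,3) = 913/969.
Since 'all 3 purple' ⊆ 'at least one purple', P(all 3 | at least one) = 55/323 / 913/969 = 15/83 ≈ 0.1807.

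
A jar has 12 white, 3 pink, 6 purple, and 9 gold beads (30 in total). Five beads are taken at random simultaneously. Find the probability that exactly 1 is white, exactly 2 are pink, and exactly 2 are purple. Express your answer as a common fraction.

10/2639

Unordered draws without replacement: count favorable combinations over C(30,5).
Favorable = C(12,1) · C(3,2) · C(6,2) · C(9,0) = 540; total = C(30,5) = 142506.
P = 540/142506 = 10/2639 ≈ 0.0038.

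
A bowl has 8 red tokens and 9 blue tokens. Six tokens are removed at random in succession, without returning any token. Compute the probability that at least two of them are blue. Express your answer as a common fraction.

423/442

Sum the hypergeometric tail for j = 2,…,6 blue tokens.
Favorable = C(9,2)·C(8,4) + C(9,3)·C(8,3) + C(9,4)·C(8,2) + C(9,5)·C(8,1) + C(9,6)·C(8,0) = 11844; total = C(17,6) = 12376.
P = 11844/12376 = 423/442 ≈ 0.9570.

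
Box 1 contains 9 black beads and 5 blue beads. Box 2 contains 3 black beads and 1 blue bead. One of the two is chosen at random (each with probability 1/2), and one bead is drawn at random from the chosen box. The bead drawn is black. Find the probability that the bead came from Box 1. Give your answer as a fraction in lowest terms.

6/13

P(black | Box 1) = 9/14; P(black | Box 2) = 3/4.
P(black) = 1/2·9/14 + 1/2·3/4 = 39/56.
By Bayes' rule, P(Box 1 | black) = 9/28 / 39/56 = 6/13 ≈ 0.4615.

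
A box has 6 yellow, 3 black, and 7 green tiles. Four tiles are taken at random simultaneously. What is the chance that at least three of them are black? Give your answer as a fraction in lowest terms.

1/140

Sum the hypergeometric tail for j = 3,…,3 black tiles.
Favorable = C(3,3)·C(13,1) = 13; total = C(16,4) = 1820.
P = 13/1820 = 1/140 ≈ 0.0071.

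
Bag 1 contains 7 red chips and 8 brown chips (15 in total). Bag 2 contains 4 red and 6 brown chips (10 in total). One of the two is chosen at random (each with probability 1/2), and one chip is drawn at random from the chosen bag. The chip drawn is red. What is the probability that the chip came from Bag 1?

P(red | Bag 1) = 7/15; P(red | Bag 2) = 2/5.
P(red) = 1/2·7/15 + 1/2·2/5 = 13/30.
By Bayes' rule, P(Bag 1 | red) = 7/30 / 13/30 = 7/13 ≈ 0.5385.

7/13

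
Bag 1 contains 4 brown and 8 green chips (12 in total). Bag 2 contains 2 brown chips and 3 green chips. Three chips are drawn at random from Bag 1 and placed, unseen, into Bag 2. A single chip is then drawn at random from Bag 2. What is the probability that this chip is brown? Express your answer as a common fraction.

3/8

Condition on how many of the transferred chips are brown (from Bag 1: 4 brown of 12; then Bag 2 has 8 total).
  0 brown: C(4,0)C(8,3)/C(12,3) = 14/55; then P = 2/8
  1 brown: C(4,1)C(8,2)/C(12,3) = 28/55; then P = 3/8
  2 brown: C(4,2)C(8,1)/C(12,3) = 12/55; then P = 4/8
  3 brown: C(4,3)C(8,0)/C(12,3) = 1/55; then P = 5/8
P(brown from Bag 2) = 3/8 ≈ 0.3750.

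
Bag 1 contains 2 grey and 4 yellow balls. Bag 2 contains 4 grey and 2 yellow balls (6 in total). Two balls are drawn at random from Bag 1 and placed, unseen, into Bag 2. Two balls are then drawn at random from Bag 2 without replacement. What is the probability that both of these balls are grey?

131/420

Condition on how many of the transferred balls are grey (from Bag 1: 2 grey of 6; then Bag 2 has 8 total).
  0 grey: C(2,0)C(4,2)/C(6,2) = 2/5; then P = C(4,2)/C(8,2) = 3/14
  1 grey: C(2,1)C(4,1)/C(6,2) = 8/15; then P = C(5,2)/C(8,2) = 5/14
  2 grey: C(2,2)C(4,0)/C(6,2) = 1/15; then P = C(6,2)/C(8,2) = 15/28
P(both grey) = 131/420 ≈ 0.3119.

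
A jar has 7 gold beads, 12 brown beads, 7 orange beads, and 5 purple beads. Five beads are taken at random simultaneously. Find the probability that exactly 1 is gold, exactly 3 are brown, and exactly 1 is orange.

1540/24273

Unordered draws without replacement: count favorable combinations over C(31,5).
Favorable = C(7,1) · C(12,3) · C(7,1) · C(5,0) = 10780; total = C(31,5) = 169911.
P = 10780/169911 = 1540/24273 ≈ 0.0634.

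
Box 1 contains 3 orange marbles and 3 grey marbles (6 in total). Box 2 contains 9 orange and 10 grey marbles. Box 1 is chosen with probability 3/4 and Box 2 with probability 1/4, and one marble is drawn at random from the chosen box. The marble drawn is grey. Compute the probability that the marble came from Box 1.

57/77

P(grey | Box 1) = 1/2; P(grey | Box 2) = 10/19.
P(grey) = 3/4·1/2 + 1/4·10/19 = 77/152.
By Bayes' rule, P(Box 1 | grey) = 3/8 / 77/152 = 57/77 ≈ 0.7403.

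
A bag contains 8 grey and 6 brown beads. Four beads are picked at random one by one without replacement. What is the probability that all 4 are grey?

Unordered draws without replacement: count favorable combinations over C(14,4).
Favorable = C(8,4) · C(6,0) = 70; total = C(14,4) = 1001.
P = 70/1001 = 10/143 ≈ 0.0699.

10/143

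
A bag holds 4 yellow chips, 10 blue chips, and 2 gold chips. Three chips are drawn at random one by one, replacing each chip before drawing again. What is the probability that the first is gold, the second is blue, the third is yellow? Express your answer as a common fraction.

Multiply the conditional probability of each draw in order, with replacement (the composition resets each draw).
P = (2/16) · (10/16) · (4/16) = 5/256 ≈ 0.0195.

5/256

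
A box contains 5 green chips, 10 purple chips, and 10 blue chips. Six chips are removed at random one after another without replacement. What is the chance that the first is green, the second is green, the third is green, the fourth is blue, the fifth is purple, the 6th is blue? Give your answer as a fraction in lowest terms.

3/7084

Multiply the conditional probability of each draw in order, without replacement, so each draw removes one from its color and from the total.
P = (5/25) · (4/24) · (3/23) · (10/22) · (10/21) · (9/20) = 3/7084 ≈ 0.0004.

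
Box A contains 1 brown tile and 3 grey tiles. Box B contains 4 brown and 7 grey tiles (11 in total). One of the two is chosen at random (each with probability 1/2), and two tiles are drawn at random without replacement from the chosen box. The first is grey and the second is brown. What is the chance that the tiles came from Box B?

56/111

P(E | Box A) = 1/4; P(E | Box B) = 14/55.
P(E) = 1/2·1/4 + 1/2·14/55 = 111/440.
By Bayes' rule, P(Box B | E) = 7/55 / 111/440 = 56/111 ≈ 0.5045.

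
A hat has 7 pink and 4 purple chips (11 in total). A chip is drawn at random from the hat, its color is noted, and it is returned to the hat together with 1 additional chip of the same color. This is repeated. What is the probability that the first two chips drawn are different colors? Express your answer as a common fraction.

14/33

Either pink then purple, or purple then pink; after the first draw the total is 12.
P = (7/11)·(4/12) + (4/11)·(7/12) = 14/33 ≈ 0.4242.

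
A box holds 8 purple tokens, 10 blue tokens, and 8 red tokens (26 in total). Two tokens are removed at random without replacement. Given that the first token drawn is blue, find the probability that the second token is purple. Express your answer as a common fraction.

8/25

After removing 1 blue, the box has 8 purple out of 25 remaining.
P(second is purple | given) = 8/25 ≈ 0.3200.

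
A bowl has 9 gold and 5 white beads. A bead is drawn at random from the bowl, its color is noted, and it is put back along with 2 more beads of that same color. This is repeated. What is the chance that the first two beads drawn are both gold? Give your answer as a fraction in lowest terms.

After a gold draw the bowl holds 11 gold out of 16.
P = (9/14)·(11/16) = 99/224 ≈ 0.4420.

99/224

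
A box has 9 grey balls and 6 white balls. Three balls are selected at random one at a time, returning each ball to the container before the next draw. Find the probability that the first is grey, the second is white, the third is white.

Multiply the conditional probability of each draw in order, with replacement (the composition resets each draw).
P = (9/15) · (6/15) · (6/15) = 12/125 ≈ 0.0960.

12/125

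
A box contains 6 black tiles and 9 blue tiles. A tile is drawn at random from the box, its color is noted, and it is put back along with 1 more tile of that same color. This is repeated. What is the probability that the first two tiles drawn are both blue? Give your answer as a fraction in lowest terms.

3/8

After a blue draw the box holds 10 blue out of 16.
P = (9/15)·(10/16) = 3/8 ≈ 0.3750.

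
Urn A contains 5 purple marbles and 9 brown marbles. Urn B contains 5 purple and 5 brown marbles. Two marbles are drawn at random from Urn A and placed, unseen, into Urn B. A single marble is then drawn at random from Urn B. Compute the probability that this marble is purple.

10/21

Condition on how many of the transferred marbles are purple (from Urn A: 5 purple of 14; then Urn B has 12 total).
  0 purple: C(5,0)C(9,2)/C(14,2) = 36/91; then P = 5/12
  1 purple: C(5,1)C(9,1)/C(14,2) = 45/91; then P = 6/12
  2 purple: C(5,2)C(9,0)/C(14,2) = 10/91; then P = 7/12
P(purple from Urn B) = 10/21 ≈ 0.4762.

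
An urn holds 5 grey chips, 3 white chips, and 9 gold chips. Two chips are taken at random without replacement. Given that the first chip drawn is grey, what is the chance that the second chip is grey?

1/4

After removing 1 grey, the urn has 4 grey out of 16 remaining.
P(second is grey | given) = 4/16 = 1/4 ≈ 0.2500.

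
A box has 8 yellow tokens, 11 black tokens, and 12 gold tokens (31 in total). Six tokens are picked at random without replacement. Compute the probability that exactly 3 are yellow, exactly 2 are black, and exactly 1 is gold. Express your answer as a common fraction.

Unordered draws without replacement: count favorable combinations over C(31,6).
Favorable = C(8,3) · C(11,2) · C(12,1) = 36960; total = C(31,6) = 736281.
P = 36960/736281 = 1760/35061 ≈ 0.0502.

1760/35061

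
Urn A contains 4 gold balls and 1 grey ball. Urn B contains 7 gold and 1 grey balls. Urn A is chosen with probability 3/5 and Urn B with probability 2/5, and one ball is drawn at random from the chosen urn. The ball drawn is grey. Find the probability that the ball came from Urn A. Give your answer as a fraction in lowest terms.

12/17

P(grey | Urn A) = 1/5; P(grey | Urn B) = 1/8.
P(grey) = 3/5·1/5 + 2/5·1/8 = 17/100.
By Bayes' rule, P(Urn A | grey) = 3/25 / 17/100 = 12/17 ≈ 0.7059.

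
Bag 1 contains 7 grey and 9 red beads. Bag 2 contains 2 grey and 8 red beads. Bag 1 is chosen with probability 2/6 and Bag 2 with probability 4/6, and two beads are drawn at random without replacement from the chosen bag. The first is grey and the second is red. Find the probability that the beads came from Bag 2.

256/445

P(E | Bag 1) = 21/80; P(E | Bag 2) = 8/45.
P(E) = 1/3·21/80 + 2/3·8/45 = 89/432.
By Bayes' rule, P(Bag 2 | E) = 16/135 / 89/432 = 256/445 ≈ 0.5753.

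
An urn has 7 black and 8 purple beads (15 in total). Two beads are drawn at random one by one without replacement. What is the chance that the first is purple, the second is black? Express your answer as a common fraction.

4/15

Multiply the conditional probability of each draw in order, without replacement, so each draw removes one from its color and from the total.
P = (8/15) · (7/14) = 4/15 ≈ 0.2667.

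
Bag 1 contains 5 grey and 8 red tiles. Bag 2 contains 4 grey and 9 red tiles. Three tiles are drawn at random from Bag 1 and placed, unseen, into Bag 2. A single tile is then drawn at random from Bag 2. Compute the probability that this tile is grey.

Condition on how many of the transferred tiles are grey (from Bag 1: 5 grey of 13; then Bag 2 has 16 total).
  0 grey: C(5,0)C(8,3)/C(13,3) = 28/143; then P = 4/16
  1 grey: C(5,1)C(8,2)/C(13,3) = 70/143; then P = 5/16
  2 grey: C(5,2)C(8,1)/C(13,3) = 40/143; then P = 6/16
  3 grey: C(5,3)C(8,0)/C(13,3) = 5/143; then P = 7/16
P(grey from Bag 2) = 67/208 ≈ 0.3221.

67/208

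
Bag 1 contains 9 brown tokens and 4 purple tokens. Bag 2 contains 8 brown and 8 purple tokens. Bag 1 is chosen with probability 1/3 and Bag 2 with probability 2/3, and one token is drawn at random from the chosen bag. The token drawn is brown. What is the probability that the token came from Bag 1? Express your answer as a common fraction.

9/22

P(brown | Bag 1) = 9/13; P(brown | Bag 2) = 1/2.
P(brown) = 1/3·9/13 + 2/3·1/2 = 22/39.
By Bayes' rule, P(Bag 1 | brown) = 3/13 / 22/39 = 9/22 ≈ 0.4091.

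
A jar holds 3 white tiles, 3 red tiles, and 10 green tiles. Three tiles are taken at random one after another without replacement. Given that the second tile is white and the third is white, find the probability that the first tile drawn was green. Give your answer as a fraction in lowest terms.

P(first=green and the second tile is white and the third is white) = (10/16)·(3/15)·(2/14) = 1/56.
P(E) = Σ over first color = 1/560 + 3/560 + 1/56 = 1/40.
By Bayes, P(first=green | E) = 1/56 / 1/40 = 5/7 ≈ 0.7143.

5/7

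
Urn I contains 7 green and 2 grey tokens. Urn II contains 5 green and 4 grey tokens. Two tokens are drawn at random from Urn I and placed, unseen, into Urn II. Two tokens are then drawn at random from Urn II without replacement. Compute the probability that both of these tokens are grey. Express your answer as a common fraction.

281/1980

Condition on how many of the transferred tokens are grey (from Urn I: 2 grey of 9; then Urn II has 11 total).
  0 grey: C(2,0)C(7,2)/C(9,2) = 7/12; then P = C(4,2)/C(11,2) = 6/55
  1 grey: C(2,1)C(7,1)/C(9,2) = 7/18; then P = C(5,2)/C(11,2) = 2/11
  2 grey: C(2,2)C(7,0)/C(9,2) = 1/36; then P = C(6,2)/C(11,2) = 3/11
P(both grey) = 281/1980 ≈ 0.1419.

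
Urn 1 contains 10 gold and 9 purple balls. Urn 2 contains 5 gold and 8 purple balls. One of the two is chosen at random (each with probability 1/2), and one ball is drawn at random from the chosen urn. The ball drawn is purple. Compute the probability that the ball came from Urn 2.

P(purple | Urn 1) = 9/19; P(purple | Urn 2) = 8/13.
P(purple) = 1/2·9/19 + 1/2·8/13 = 269/494.
By Bayes' rule, P(Urn 2 | purple) = 4/13 / 269/494 = 152/269 ≈ 0.5651.

152/269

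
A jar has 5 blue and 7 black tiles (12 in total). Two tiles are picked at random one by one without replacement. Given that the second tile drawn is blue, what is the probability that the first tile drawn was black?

P(first=black and the second tile drawn is blue) = (7/12)·(5/11) = 35/132.
P(the second tile drawn is blue) = Σ over first color = 5/33 + 35/132 = 5/12.
By Bayes, P(first=black | the second tile drawn is blue) = 35/132 / 5/12 = 7/11 ≈ 0.6364.

7/11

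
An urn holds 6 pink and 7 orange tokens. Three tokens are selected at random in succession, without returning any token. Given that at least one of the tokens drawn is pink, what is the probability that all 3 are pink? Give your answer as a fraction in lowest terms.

P(all 3 pink) = C(6,3)/C(13,3) = 10/143; P(at least one pink) = 1 − C(7,3)/C(13,3) = 251/286.
Since 'all 3 pink' ⊆ 'at least one pink', P(all 3 | at least one) = 10/143 / 251/286 = 20/251 ≈ 0.0797.

20/251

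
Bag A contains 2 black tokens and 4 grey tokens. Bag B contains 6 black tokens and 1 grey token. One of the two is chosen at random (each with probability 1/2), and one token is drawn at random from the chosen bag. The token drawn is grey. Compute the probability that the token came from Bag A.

14/17

P(grey | Bag A) = 2/3; P(grey | Bag B) = 1/7.
P(grey) = 1/2·2/3 + 1/2·1/7 = 17/42.
By Bayes' rule, P(Bag A | grey) = 1/3 / 17/42 = 14/17 ≈ 0.8235.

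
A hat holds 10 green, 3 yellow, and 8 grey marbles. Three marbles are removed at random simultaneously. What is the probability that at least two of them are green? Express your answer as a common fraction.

Sum the hypergeometric tail for j = 2,…,3 green marbles.
Favorable = C(10,2)·C(11,1) + C(10,3)·C(11,0) = 615; total = C(21,3) = 1330.
P = 615/1330 = 123/266 ≈ 0.4624.

123/266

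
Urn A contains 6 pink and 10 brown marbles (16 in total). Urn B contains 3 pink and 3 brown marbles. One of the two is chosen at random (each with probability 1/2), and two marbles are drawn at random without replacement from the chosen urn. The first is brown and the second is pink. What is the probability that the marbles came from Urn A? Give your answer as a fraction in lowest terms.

P(E | Urn A) = 1/4; P(E | Urn B) = 3/10.
P(E) = 1/2·1/4 + 1/2·3/10 = 11/40.
By Bayes' rule, P(Urn A | E) = 1/8 / 11/40 = 5/11 ≈ 0.4545.

5/11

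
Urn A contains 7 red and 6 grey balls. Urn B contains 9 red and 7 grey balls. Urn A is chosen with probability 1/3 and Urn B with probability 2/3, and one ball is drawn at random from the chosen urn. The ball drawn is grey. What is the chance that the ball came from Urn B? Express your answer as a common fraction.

91/139

P(grey | Urn A) = 6/13; P(grey | Urn B) = 7/16.
P(grey) = 1/3·6/13 + 2/3·7/16 = 139/312.
By Bayes' rule, P(Urn B | grey) = 7/24 / 139/312 = 91/139 ≈ 0.6547.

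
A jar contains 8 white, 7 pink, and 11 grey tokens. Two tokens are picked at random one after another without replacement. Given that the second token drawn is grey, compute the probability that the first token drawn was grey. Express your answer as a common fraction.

P(first=grey and the second token drawn is grey) = (11/26)·(10/25) = 11/65.
P(the second token drawn is grey) = Σ over first color = 44/325 + 77/650 + 11/65 = 11/26.
By Bayes, P(first=grey | the second token drawn is grey) = 11/65 / 11/26 = 2/5 ≈ 0.4000.

2/5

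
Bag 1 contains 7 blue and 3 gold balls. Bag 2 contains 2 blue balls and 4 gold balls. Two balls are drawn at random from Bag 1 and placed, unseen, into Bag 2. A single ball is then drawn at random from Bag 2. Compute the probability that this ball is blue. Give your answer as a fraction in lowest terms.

Condition on how many of the transferred balls are blue (from Bag 1: 7 blue of 10; then Bag 2 has 8 total).
  0 blue: C(7,0)C(3,2)/C(10,2) = 1/15; then P = 2/8
  1 blue: C(7,1)C(3,1)/C(10,2) = 7/15; then P = 3/8
  2 blue: C(7,2)C(3,0)/C(10,2) = 7/15; then P = 4/8
P(blue from Bag 2) = 17/40 ≈ 0.4250.

17/40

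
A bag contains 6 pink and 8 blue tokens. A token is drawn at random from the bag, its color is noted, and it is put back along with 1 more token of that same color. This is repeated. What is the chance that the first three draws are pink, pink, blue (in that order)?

Track the composition after each reinforcement of +1.
P = (6/14) · (7/15) · (8/16) = 1/10 ≈ 0.1000.

1/10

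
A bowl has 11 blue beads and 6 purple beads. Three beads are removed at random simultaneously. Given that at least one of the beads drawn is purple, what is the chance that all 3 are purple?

4/103

P(all 3 purple) = C(6,3)/C(17,3) = 1/34; P(at least one purple) = 1 − C(11,3)/C(17,3) = 103/136.
Since 'all 3 purple' ⊆ 'at least one purple', P(all 3 | at least one) = 1/34 / 103/136 = 4/103 ≈ 0.0388.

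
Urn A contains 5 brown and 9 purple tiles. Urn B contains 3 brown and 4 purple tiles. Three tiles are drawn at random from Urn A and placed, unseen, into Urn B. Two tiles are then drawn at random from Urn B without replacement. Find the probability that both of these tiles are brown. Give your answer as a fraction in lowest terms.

Condition on how many of the transferred tiles are brown (from Urn A: 5 brown of 14; then Urn B has 10 total).
  0 brown: C(5,0)C(9,3)/C(14,3) = 3/13; then P = C(3,2)/C(10,2) = 1/15
  1 brown: C(5,1)C(9,2)/C(14,3) = 45/91; then P = C(4,2)/C(10,2) = 2/15
  2 brown: C(5,2)C(9,1)/C(14,3) = 45/182; then P = C(5,2)/C(10,2) = 2/9
  3 brown: C(5,3)C(9,0)/C(14,3) = 5/182; then P = C(6,2)/C(10,2) = 1/3
P(both brown) = 397/2730 ≈ 0.1454.

397/2730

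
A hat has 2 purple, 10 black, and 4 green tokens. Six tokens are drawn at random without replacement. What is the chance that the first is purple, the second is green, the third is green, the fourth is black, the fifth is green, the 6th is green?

1/12012

Multiply the conditional probability of each draw in order, without replacement, so each draw removes one from its color and from the total.
P = (2/16) · (4/15) · (3/14) · (10/13) · (2/12) · (1/11) = 1/12012 ≈ 0.0001.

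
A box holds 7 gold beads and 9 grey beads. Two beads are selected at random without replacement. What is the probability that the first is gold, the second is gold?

7/40

Multiply the conditional probability of each draw in order, without replacement, so each draw removes one from its color and from the total.
P = (7/16) · (6/15) = 7/40 ≈ 0.1750.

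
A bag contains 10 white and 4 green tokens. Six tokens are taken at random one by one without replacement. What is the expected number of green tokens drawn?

12/7

By linearity of expectation, E[X] = Σ P(draw i is green); by symmetry each draw (even without replacement) has P(green) = 4/14.
E[X] = 6 · 4/14 = 12/7 ≈ 1.7143.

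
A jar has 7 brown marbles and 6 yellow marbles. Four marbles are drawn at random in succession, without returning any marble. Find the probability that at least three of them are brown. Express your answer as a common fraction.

49/143

Sum the hypergeometric tail for j = 3,…,4 brown marbles.
Favorable = C(7,3)·C(6,1) + C(7,4)·C(6,0) = 245; total = C(13,4) = 715.
P = 245/715 = 49/143 ≈ 0.3427.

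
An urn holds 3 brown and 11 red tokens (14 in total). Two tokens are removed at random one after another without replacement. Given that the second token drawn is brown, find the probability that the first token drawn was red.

11/13

P(first=red and the second token drawn is brown) = (11/14)·(3/13) = 33/182.
P(the second token drawn is brown) = Σ over first color = 3/91 + 33/182 = 3/14.
By Bayes, P(first=red | the second token drawn is brown) = 33/182 / 3/14 = 11/13 ≈ 0.8462.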